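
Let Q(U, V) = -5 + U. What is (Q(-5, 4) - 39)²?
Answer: 2401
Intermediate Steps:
(Q(-5, 4) - 39)² = ((-5 - 5) - 39)² = (-10 - 39)² = (-49)² = 2401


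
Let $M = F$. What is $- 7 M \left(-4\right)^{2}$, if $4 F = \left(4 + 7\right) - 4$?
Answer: $-196$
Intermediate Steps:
$F = \frac{7}{4}$ ($F = \frac{\left(4 + 7\right) - 4}{4} = \frac{11 - 4}{4} = \frac{1}{4} \cdot 7 = \frac{7}{4} \approx 1.75$)
$M = \frac{7}{4} \approx 1.75$
$- 7 M \left(-4\right)^{2} = \left(-7\right) \frac{7}{4} \left(-4\right)^{2} = \left(- \frac{49}{4}\right) 16 = -196$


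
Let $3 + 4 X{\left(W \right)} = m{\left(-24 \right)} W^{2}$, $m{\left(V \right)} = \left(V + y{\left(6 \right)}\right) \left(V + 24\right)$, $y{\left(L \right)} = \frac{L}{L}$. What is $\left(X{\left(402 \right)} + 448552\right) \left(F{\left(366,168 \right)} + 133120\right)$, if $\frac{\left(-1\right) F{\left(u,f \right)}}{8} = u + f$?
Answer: $57794931460$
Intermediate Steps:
$y{\left(L \right)} = 1$
$m{\left(V \right)} = \left(1 + V\right) \left(24 + V\right)$ ($m{\left(V \right)} = \left(V + 1\right) \left(V + 24\right) = \left(1 + V\right) \left(24 + V\right)$)
$X{\left(W \right)} = - \frac{3}{4}$ ($X{\left(W \right)} = - \frac{3}{4} + \frac{\left(24 + \left(-24\right)^{2} + 25 \left(-24\right)\right) W^{2}}{4} = - \frac{3}{4} + \frac{\left(24 + 576 - 600\right) W^{2}}{4} = - \frac{3}{4} + \frac{0 W^{2}}{4} = - \frac{3}{4} + \frac{1}{4} \cdot 0 = - \frac{3}{4} + 0 = - \frac{3}{4}$)
$F{\left(u,f \right)} = - 8 f - 8 u$ ($F{\left(u,f \right)} = - 8 \left(u + f\right) = - 8 \left(f + u\right) = - 8 f - 8 u$)
$\left(X{\left(402 \right)} + 448552\right) \left(F{\left(366,168 \right)} + 133120\right) = \left(- \frac{3}{4} + 448552\right) \left(\left(\left(-8\right) 168 - 2928\right) + 133120\right) = \frac{1794205 \left(\left(-1344 - 2928\right) + 133120\right)}{4} = \frac{1794205 \left(-4272 + 133120\right)}{4} = \frac{1794205}{4} \cdot 128848 = 57794931460$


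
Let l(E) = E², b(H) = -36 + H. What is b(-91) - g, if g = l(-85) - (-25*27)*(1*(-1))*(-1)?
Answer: -8027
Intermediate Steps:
g = 7900 (g = (-85)² - (-25*27)*(1*(-1))*(-1) = 7225 - (-675)*(-1*(-1)) = 7225 - (-675) = 7225 - 1*(-675) = 7225 + 675 = 7900)
b(-91) - g = (-36 - 91) - 1*7900 = -127 - 7900 = -8027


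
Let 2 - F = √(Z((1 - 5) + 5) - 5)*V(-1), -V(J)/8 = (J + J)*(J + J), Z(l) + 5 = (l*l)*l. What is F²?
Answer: -9212 + 384*I ≈ -9212.0 + 384.0*I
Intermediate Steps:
Z(l) = -5 + l³ (Z(l) = -5 + (l*l)*l = -5 + l²*l = -5 + l³)
V(J) = -32*J² (V(J) = -8*(J + J)*(J + J) = -8*2*J*2*J = -32*J²)
F = 2 + 96*I (F = 2 - √((-5 + ((1 - 5) + 5)³) - 5)*(-32*(-1)²) = 2 - √((-5 + (-4 + 5)³) - 5)*(-32*1) = 2 - √((-5 + 1³) - 5)*(-32) = 2 - √((-5 + 1) - 5)*(-32) = 2 - √(-4 - 5)*(-32) = 2 - √(-9)*(-32) = 2 - 3*I*(-32) = 2 - (-96)*I = 2 + 96*I ≈ 2.0 + 96.0*I)
F² = (2 + 96*I)²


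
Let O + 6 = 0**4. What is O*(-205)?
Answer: 1230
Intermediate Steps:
O = -6 (O = -6 + 0**4 = -6 + 0 = -6)
O*(-205) = -6*(-205) = 1230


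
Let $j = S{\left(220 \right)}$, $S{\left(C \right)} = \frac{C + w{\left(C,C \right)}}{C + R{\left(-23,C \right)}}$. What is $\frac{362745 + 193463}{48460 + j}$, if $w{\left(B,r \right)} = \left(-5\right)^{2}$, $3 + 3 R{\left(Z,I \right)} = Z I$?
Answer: $\frac{349854832}{30481235} \approx 11.478$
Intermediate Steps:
$R{\left(Z,I \right)} = -1 + \frac{I Z}{3}$ ($R{\left(Z,I \right)} = -1 + \frac{Z I}{3} = -1 + \frac{I Z}{3}$)
$w{\left(B,r \right)} = 25$
$S{\left(C \right)} = \frac{25 + C}{-1 - \frac{20 C}{3}}$ ($S{\left(C \right)} = \frac{C + 25}{C + \left(-1 + \frac{1}{3} C \left(-23\right)\right)} = \frac{25 + C}{C - \left(1 + \frac{23 C}{3}\right)} = \frac{25 + C}{-1 - \frac{20 C}{3}}$)
$j = - \frac{105}{629}$ ($j = \frac{3 \left(25 + 220\right)}{-3 - 4400} = 3 \frac{1}{-3 - 4400} \cdot 245 = 3 \frac{1}{-4403} \cdot 245 = 3 \left(- \frac{1}{4403}\right) 245 = - \frac{105}{629} \approx -0.16693$)
$\frac{362745 + 193463}{48460 + j} = \frac{362745 + 193463}{48460 - \frac{105}{629}} = \frac{556208}{\frac{30481235}{629}} = 556208 \cdot \frac{629}{30481235} = \frac{349854832}{30481235}$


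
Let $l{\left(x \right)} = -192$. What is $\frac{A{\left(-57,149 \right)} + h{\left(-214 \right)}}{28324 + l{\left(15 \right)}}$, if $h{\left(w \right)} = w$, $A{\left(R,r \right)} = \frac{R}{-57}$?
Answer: $- \frac{213}{28132} \approx -0.0075715$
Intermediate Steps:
$A{\left(R,r \right)} = - \frac{R}{57}$ ($A{\left(R,r \right)} = R \left(- \frac{1}{57}\right) = - \frac{R}{57}$)
$\frac{A{\left(-57,149 \right)} + h{\left(-214 \right)}}{28324 + l{\left(15 \right)}} = \frac{\left(- \frac{1}{57}\right) \left(-57\right) - 214}{28324 - 192} = \frac{1 - 214}{28132} = \left(-213\right) \frac{1}{28132} = - \frac{213}{28132}$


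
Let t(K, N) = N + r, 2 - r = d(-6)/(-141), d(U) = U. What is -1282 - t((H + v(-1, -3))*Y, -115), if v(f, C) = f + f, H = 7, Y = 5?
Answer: -54941/47 ≈ -1169.0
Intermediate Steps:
v(f, C) = 2*f
r = 92/47 (r = 2 - (-6)/(-141) = 2 - (-6)*(-1)/141 = 2 - 1*2/47 = 2 - 2/47 = 92/47 ≈ 1.9574)
t(K, N) = 92/47 + N (t(K, N) = N + 92/47 = 92/47 + N)
-1282 - t((H + v(-1, -3))*Y, -115) = -1282 - (92/47 - 115) = -1282 - 1*(-5313/47) = -1282 + 5313/47 = -54941/47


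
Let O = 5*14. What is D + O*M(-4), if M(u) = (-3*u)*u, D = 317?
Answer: -3043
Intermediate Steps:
O = 70
M(u) = -3*u²
D + O*M(-4) = 317 + 70*(-3*(-4)²) = 317 + 70*(-3*16) = 317 + 70*(-48) = 317 - 3360 = -3043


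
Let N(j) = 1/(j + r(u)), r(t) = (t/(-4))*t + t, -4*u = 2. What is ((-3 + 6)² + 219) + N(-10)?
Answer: 38516/169 ≈ 227.91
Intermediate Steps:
u = -½ (u = -¼*2 = -½ ≈ -0.50000)
r(t) = t - t²/4 (r(t) = (t*(-¼))*t + t = (-t/4)*t + t = -t²/4 + t = t - t²/4)
N(j) = 1/(-9/16 + j) (N(j) = 1/(j + (¼)*(-½)*(4 - 1*(-½))) = 1/(j + (¼)*(-½)*(4 + ½)) = 1/(j + (¼)*(-½)*(9/2)) = 1/(j - 9/16) = 1/(-9/16 + j))
((-3 + 6)² + 219) + N(-10) = ((-3 + 6)² + 219) + 16/(-9 + 16*(-10)) = (3² + 219) + 16/(-9 - 160) = (9 + 219) + 16/(-169) = 228 + 16*(-1/169) = 228 - 16/169 = 38516/169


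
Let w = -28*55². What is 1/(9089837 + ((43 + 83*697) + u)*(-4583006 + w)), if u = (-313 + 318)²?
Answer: -1/270339773977 ≈ -3.6990e-12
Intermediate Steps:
w = -84700 (w = -28*3025 = -84700)
u = 25 (u = 5² = 25)
1/(9089837 + ((43 + 83*697) + u)*(-4583006 + w)) = 1/(9089837 + ((43 + 83*697) + 25)*(-4583006 - 84700)) = 1/(9089837 + ((43 + 57851) + 25)*(-4667706)) = 1/(9089837 + (57894 + 25)*(-4667706)) = 1/(9089837 + 57919*(-4667706)) = 1/(9089837 - 270348863814) = 1/(-270339773977) = -1/270339773977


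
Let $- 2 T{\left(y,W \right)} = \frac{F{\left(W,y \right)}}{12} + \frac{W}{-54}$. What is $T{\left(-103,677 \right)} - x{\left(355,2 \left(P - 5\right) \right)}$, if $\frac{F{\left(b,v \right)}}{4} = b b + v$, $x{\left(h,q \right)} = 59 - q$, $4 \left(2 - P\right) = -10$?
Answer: $- \frac{8253871}{108} \approx -76425.0$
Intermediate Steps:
$P = \frac{9}{2}$ ($P = 2 - - \frac{5}{2} = 2 + \frac{5}{2} = \frac{9}{2} \approx 4.5$)
$F{\left(b,v \right)} = 4 v + 4 b^{2}$ ($F{\left(b,v \right)} = 4 \left(b b + v\right) = 4 \left(b^{2} + v\right) = 4 \left(v + b^{2}\right) = 4 v + 4 b^{2}$)
$T{\left(y,W \right)} = - \frac{y}{6} - \frac{W^{2}}{6} + \frac{W}{108}$ ($T{\left(y,W \right)} = - \frac{\frac{4 y + 4 W^{2}}{12} + \frac{W}{-54}}{2} = - \frac{\left(4 y + 4 W^{2}\right) \frac{1}{12} + W \left(- \frac{1}{54}\right)}{2} = - \frac{\left(\frac{y}{3} + \frac{W^{2}}{3}\right) - \frac{W}{54}}{2} = - \frac{- \frac{W}{54} + \frac{y}{3} + \frac{W^{2}}{3}}{2} = - \frac{y}{6} - \frac{W^{2}}{6} + \frac{W}{108}$)
$T{\left(-103,677 \right)} - x{\left(355,2 \left(P - 5\right) \right)} = \left(\left(- \frac{1}{6}\right) \left(-103\right) - \frac{677^{2}}{6} + \frac{1}{108} \cdot 677\right) - \left(59 - 2 \left(\frac{9}{2} - 5\right)\right) = \left(\frac{103}{6} - \frac{458329}{6} + \frac{677}{108}\right) - \left(59 - 2 \left(- \frac{1}{2}\right)\right) = \left(\frac{103}{6} - \frac{458329}{6} + \frac{677}{108}\right) - \left(59 - -1\right) = - \frac{8247391}{108} - \left(59 + 1\right) = - \frac{8247391}{108} - 60 = - \frac{8253871}{108}$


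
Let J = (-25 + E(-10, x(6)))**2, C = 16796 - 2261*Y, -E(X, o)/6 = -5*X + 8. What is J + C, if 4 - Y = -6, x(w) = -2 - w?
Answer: 133315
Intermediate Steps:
E(X, o) = -48 + 30*X (E(X, o) = -6*(-5*X + 8) = -6*(8 - 5*X) = -48 + 30*X)
Y = 10 (Y = 4 - 1*(-6) = 4 + 6 = 10)
C = -5814 (C = 16796 - 2261*10 = 16796 - 1*22610 = 16796 - 22610 = -5814)
J = 139129 (J = (-25 + (-48 + 30*(-10)))**2 = (-25 + (-48 - 300))**2 = (-25 - 348)**2 = (-373)**2 = 139129)
J + C = 139129 - 5814 = 133315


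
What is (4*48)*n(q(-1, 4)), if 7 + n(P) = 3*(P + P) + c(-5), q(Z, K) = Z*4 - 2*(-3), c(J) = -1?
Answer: 768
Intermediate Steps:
q(Z, K) = 6 + 4*Z (q(Z, K) = 4*Z + 6 = 6 + 4*Z)
n(P) = -8 + 6*P (n(P) = -7 + (3*(P + P) - 1) = -7 + (3*(2*P) - 1) = -7 + (6*P - 1) = -7 + (-1 + 6*P) = -8 + 6*P)
(4*48)*n(q(-1, 4)) = (4*48)*(-8 + 6*(6 + 4*(-1))) = 192*(-8 + 6*(6 - 4)) = 192*(-8 + 6*2) = 192*(-8 + 12) = 192*4 = 768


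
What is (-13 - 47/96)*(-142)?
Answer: 91945/48 ≈ 1915.5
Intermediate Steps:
(-13 - 47/96)*(-142) = -1295/96*(-142) = 91945/48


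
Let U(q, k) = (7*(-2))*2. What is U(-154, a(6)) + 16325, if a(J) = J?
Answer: 16297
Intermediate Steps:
U(q, k) = -28 (U(q, k) = -14*2 = -28)
U(-154, a(6)) + 16325 = -28 + 16325 = 16297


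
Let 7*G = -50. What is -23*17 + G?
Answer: -2787/7 ≈ -398.14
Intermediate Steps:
G = -50/7 (G = (⅐)*(-50) = -50/7 ≈ -7.1429)
-23*17 + G = -23*17 - 50/7 = -391 - 50/7 = -2787/7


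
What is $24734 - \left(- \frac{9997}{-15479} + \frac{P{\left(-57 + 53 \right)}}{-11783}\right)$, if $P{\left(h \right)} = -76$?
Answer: $\frac{4511091964783}{182389057} \approx 24733.0$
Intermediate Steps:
$24734 - \left(- \frac{9997}{-15479} + \frac{P{\left(-57 + 53 \right)}}{-11783}\right) = 24734 - \left(- \frac{9997}{-15479} - \frac{76}{-11783}\right) = 24734 - \left(\left(-9997\right) \left(- \frac{1}{15479}\right) - - \frac{76}{11783}\right) = 24734 - \left(\frac{9997}{15479} + \frac{76}{11783}\right) = 24734 - \frac{118971055}{182389057} = \frac{4511091964783}{182389057}$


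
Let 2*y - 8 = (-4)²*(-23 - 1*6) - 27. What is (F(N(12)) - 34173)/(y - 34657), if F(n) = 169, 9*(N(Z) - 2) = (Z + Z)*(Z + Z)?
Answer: 68008/69797 ≈ 0.97437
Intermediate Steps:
N(Z) = 2 + 4*Z²/9 (N(Z) = 2 + ((Z + Z)*(Z + Z))/9 = 2 + ((2*Z)*(2*Z))/9 = 2 + (4*Z²)/9 = 2 + 4*Z²/9)
y = -483/2 (y = 4 + ((-4)²*(-23 - 1*6) - 27)/2 = 4 + (16*(-23 - 6) - 27)/2 = 4 + (16*(-29) - 27)/2 = 4 + (-464 - 27)/2 = 4 + (½)*(-491) = 4 - 491/2 = -483/2 ≈ -241.50)
(F(N(12)) - 34173)/(y - 34657) = (169 - 34173)/(-483/2 - 34657) = -34004/(-69797/2) = -34004*(-2/69797) = 68008/69797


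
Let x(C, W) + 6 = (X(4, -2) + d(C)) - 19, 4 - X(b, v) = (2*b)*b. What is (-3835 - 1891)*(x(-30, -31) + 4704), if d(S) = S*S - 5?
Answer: -31756396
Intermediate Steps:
d(S) = -5 + S² (d(S) = S² - 5 = -5 + S²)
X(b, v) = 4 - 2*b² (X(b, v) = 4 - 2*b*b = 4 - 2*b²)
x(C, W) = -58 + C² (x(C, W) = -6 + (((4 - 2*4²) + (-5 + C²)) - 19) = -6 + (((4 - 2*16) + (-5 + C²)) - 19) = -6 + (((4 - 32) + (-5 + C²)) - 19) = -6 + ((-28 + (-5 + C²)) - 19) = -6 + ((-33 + C²) - 19) = -6 + (-52 + C²) = -58 + C²)
(-3835 - 1891)*(x(-30, -31) + 4704) = (-3835 - 1891)*((-58 + (-30)²) + 4704) = -5726*((-58 + 900) + 4704) = -5726*(842 + 4704) = -5726*5546 = -31756396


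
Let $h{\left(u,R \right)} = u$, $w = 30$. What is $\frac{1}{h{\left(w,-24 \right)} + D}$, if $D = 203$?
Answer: $\frac{1}{233} \approx 0.0042918$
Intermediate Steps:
$\frac{1}{h{\left(w,-24 \right)} + D} = \frac{1}{30 + 203} = \frac{1}{233}$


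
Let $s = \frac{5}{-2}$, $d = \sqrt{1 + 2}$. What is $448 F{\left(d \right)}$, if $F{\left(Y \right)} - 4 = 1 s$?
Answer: $672$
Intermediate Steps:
$d = \sqrt{3} \approx 1.732$
$s = - \frac{5}{2}$ ($s = 5 \left(- \frac{1}{2}\right) = - \frac{5}{2} \approx -2.5$)
$F{\left(Y \right)} = \frac{3}{2}$ ($F{\left(Y \right)} = 4 + 1 \left(- \frac{5}{2}\right) = 4 - \frac{5}{2} = \frac{3}{2}$)
$448 F{\left(d \right)} = 448 \cdot \frac{3}{2} = 672$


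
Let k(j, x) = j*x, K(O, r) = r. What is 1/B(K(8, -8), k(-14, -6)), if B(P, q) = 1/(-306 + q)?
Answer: -222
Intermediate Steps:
1/B(K(8, -8), k(-14, -6)) = 1/(1/(-306 - 14*(-6))) = 1/(1/(-306 + 84)) = 1/(1/(-222)) = 1/(-1/222) = -222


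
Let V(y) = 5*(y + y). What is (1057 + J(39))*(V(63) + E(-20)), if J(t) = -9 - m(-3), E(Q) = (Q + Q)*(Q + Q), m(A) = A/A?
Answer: 2334810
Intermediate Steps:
m(A) = 1
E(Q) = 4*Q² (E(Q) = (2*Q)*(2*Q) = 4*Q²)
V(y) = 10*y (V(y) = 5*(2*y) = 10*y)
J(t) = -10 (J(t) = -9 - 1*1 = -9 - 1 = -10)
(1057 + J(39))*(V(63) + E(-20)) = (1057 - 10)*(10*63 + 4*(-20)²) = 1047*(630 + 4*400) = 1047*(630 + 1600) = 1047*2230 = 2334810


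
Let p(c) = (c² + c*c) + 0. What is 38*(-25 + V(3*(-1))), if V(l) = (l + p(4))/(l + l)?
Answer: -3401/3 ≈ -1133.7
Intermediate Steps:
p(c) = 2*c² (p(c) = (c² + c²) + 0 = 2*c² + 0 = 2*c²)
V(l) = (32 + l)/(2*l) (V(l) = (l + 2*4²)/(l + l) = (l + 2*16)/((2*l)) = (l + 32)*(1/(2*l)) = (32 + l)*(1/(2*l)) = (32 + l)/(2*l))
38*(-25 + V(3*(-1))) = 38*(-25 + (32 + 3*(-1))/(2*((3*(-1))))) = 38*(-25 + (½)*(32 - 3)/(-3)) = 38*(-25 + (½)*(-⅓)*29) = 38*(-25 - 29/6) = 38*(-179/6) = -3401/3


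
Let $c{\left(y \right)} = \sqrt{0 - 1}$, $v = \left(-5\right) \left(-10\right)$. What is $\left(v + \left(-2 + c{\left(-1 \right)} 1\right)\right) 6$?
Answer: $288 + 6 i \approx 288.0 + 6.0 i$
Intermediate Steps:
$v = 50$
$c{\left(y \right)} = i$ ($c{\left(y \right)} = \sqrt{-1} = i$)
$\left(v + \left(-2 + c{\left(-1 \right)} 1\right)\right) 6 = \left(50 - \left(2 - i 1\right)\right) 6 = \left(50 - \left(2 - i\right)\right) 6 = \left(48 + i\right) 6 = 288 + 6 i$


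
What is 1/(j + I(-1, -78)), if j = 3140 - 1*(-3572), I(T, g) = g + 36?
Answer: 1/6670 ≈ 0.00014993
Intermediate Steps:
I(T, g) = 36 + g
j = 6712 (j = 3140 + 3572 = 6712)
1/(j + I(-1, -78)) = 1/(6712 + (36 - 78)) = 1/(6712 - 42) = 1/6670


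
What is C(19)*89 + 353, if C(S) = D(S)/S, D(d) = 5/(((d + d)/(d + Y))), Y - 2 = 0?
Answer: 264211/722 ≈ 365.94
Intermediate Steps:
Y = 2 (Y = 2 + 0 = 2)
D(d) = 5*(2 + d)/(2*d) (D(d) = 5/(((d + d)/(d + 2))) = 5/(((2*d)/(2 + d))) = 5/((2*d/(2 + d))) = 5*((2 + d)/(2*d)) = 5*(2 + d)/(2*d))
C(S) = (5/2 + 5/S)/S
C(19)*89 + 353 = ((5/2)*(2 + 19)/19**2)*89 + 353 = ((5/2)*(1/361)*21)*89 + 353 = (105/722)*89 + 353 = 9345/722 + 353 = 264211/722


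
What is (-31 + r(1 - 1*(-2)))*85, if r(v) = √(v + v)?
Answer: -2635 + 85*√6 ≈ -2426.8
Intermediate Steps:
r(v) = √2*√v (r(v) = √(2*v) = √2*√v)
(-31 + r(1 - 1*(-2)))*85 = (-31 + √2*√(1 - 1*(-2)))*85 = (-31 + √2*√(1 + 2))*85 = (-31 + √2*√3)*85 = (-31 + √6)*85 = -2635 + 85*√6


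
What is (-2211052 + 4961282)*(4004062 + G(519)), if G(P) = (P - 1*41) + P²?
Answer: 11754210747230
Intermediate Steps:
G(P) = -41 + P + P² (G(P) = (P - 41) + P² = (-41 + P) + P² = -41 + P + P²)
(-2211052 + 4961282)*(4004062 + G(519)) = (-2211052 + 4961282)*(4004062 + (-41 + 519 + 519²)) = 2750230*(4004062 + (-41 + 519 + 269361)) = 2750230*(4004062 + 269839) = 2750230*4273901 = 11754210747230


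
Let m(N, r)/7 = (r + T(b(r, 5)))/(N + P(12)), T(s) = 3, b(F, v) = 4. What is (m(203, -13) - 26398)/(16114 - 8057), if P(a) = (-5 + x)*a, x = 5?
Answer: -765552/233653 ≈ -3.2764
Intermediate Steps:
P(a) = 0 (P(a) = (-5 + 5)*a = 0*a = 0)
m(N, r) = 7*(3 + r)/N (m(N, r) = 7*((r + 3)/(N + 0)) = 7*((3 + r)/N) = 7*(3 + r)/N)
(m(203, -13) - 26398)/(16114 - 8057) = (7*(3 - 13)/203 - 26398)/(16114 - 8057) = (7*(1/203)*(-10) - 26398)/8057 = (-10/29 - 26398)*(1/8057) = -765552/29*1/8057 = -765552/233653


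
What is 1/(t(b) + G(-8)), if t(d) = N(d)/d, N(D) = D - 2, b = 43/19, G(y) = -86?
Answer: -43/3693 ≈ -0.011644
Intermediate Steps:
b = 43/19 (b = 43*(1/19) = 43/19 ≈ 2.2632)
N(D) = -2 + D
t(d) = (-2 + d)/d
1/(t(b) + G(-8)) = 1/((-2 + 43/19)/(43/19) - 86) = 1/((19/43)*(5/19) - 86) = 1/(5/43 - 86) = 1/(-3693/43) = -43/3693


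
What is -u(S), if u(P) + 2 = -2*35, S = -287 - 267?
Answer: 72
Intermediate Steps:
S = -554
u(P) = -72 (u(P) = -2 - 2*35 = -2 - 70 = -72)
-u(S) = -1*(-72) = 72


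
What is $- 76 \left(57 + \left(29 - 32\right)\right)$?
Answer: $-4104$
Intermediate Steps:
$- 76 \left(57 + \left(29 - 32\right)\right) = - 76 \left(57 - 3\right) = \left(-76\right) 54 = -4104$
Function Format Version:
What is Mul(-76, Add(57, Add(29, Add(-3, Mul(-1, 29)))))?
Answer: -4104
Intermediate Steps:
Mul(-76, Add(57, Add(29, Add(-3, Mul(-1, 29))))) = Mul(-76, Add(57, Add(29, Add(-3, -29)))) = Mul(-76, Add(57, Add(29, -32))) = Mul(-76, Add(57, -3)) = Mul(-76, 54) = -4104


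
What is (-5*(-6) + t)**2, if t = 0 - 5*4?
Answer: 100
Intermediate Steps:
t = -20 (t = 0 - 20 = -20)
(-5*(-6) + t)**2 = (-5*(-6) - 20)**2 = (30 - 20)**2 = 10**2 = 100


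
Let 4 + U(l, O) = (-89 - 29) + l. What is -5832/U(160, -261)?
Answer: -2916/19 ≈ -153.47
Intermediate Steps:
U(l, O) = -122 + l (U(l, O) = -4 + ((-89 - 29) + l) = -4 + (-118 + l) = -122 + l)
-5832/U(160, -261) = -5832/(-122 + 160) = -5832/38 = -5832*1/38 = -2916/19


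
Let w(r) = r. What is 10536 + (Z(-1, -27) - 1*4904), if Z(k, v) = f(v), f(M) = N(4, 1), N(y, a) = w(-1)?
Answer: 5631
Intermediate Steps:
N(y, a) = -1
f(M) = -1
Z(k, v) = -1
10536 + (Z(-1, -27) - 1*4904) = 10536 + (-1 - 1*4904) = 10536 + (-1 - 4904) = 10536 - 4905 = 5631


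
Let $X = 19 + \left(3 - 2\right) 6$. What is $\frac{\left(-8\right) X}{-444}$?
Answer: $\frac{50}{111} \approx 0.45045$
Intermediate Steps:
$X = 25$ ($X = 19 + 1 \cdot 6 = 19 + 6 = 25$)
$\frac{\left(-8\right) X}{-444} = \frac{\left(-8\right) 25}{-444} = \left(-200\right) \left(- \frac{1}{444}\right) = \frac{50}{111}$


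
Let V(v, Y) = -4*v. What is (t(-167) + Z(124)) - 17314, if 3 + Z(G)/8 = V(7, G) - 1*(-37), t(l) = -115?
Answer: -17381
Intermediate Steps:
Z(G) = 48 (Z(G) = -24 + 8*(-4*7 - 1*(-37)) = -24 + 8*(-28 + 37) = -24 + 8*9 = -24 + 72 = 48)
(t(-167) + Z(124)) - 17314 = (-115 + 48) - 17314 = -67 - 17314 = -17381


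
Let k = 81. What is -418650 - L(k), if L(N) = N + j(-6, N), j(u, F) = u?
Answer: -418725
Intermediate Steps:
L(N) = -6 + N (L(N) = N - 6 = -6 + N)
-418650 - L(k) = -418650 - (-6 + 81) = -418650 - 1*75 = -418650 - 75 = -418725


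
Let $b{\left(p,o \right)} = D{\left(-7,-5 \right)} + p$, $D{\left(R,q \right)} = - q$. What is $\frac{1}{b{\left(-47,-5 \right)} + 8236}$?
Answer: $\frac{1}{8194} \approx 0.00012204$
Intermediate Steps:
$b{\left(p,o \right)} = 5 + p$ ($b{\left(p,o \right)} = \left(-1\right) \left(-5\right) + p = 5 + p$)
$\frac{1}{b{\left(-47,-5 \right)} + 8236} = \frac{1}{\left(5 - 47\right) + 8236} = \frac{1}{-42 + 8236} = \frac{1}{8194}$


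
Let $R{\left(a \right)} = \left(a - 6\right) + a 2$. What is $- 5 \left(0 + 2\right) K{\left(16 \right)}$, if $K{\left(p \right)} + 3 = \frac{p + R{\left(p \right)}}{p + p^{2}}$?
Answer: $\frac{1895}{68} \approx 27.868$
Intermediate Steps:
$R{\left(a \right)} = -6 + 3 a$ ($R{\left(a \right)} = \left(a - 6\right) + 2 a = \left(-6 + a\right) + 2 a = -6 + 3 a$)
$K{\left(p \right)} = -3 + \frac{-6 + 4 p}{p + p^{2}}$ ($K{\left(p \right)} = -3 + \frac{p + \left(-6 + 3 p\right)}{p + p^{2}} = -3 + \frac{-6 + 4 p}{p + p^{2}}$)
$- 5 \left(0 + 2\right) K{\left(16 \right)} = - 5 \left(0 + 2\right) \frac{-6 + 16 - 3 \cdot 16^{2}}{16 \left(1 + 16\right)} = \left(-5\right) 2 \frac{-6 + 16 - 768}{16 \cdot 17} = - 10 \cdot \frac{1}{16} \cdot \frac{1}{17} \left(-6 + 16 - 768\right) = - 10 \cdot \frac{1}{16} \cdot \frac{1}{17} \left(-758\right) = \left(-10\right) \left(- \frac{379}{136}\right) = \frac{1895}{68}$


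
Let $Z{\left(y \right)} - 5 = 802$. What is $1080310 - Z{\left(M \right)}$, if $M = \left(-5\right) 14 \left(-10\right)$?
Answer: $1079503$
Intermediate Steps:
$M = 700$ ($M = \left(-70\right) \left(-10\right) = 700$)
$Z{\left(y \right)} = 807$ ($Z{\left(y \right)} = 5 + 802 = 807$)
$1080310 - Z{\left(M \right)} = 1080310 - 807 = 1079503$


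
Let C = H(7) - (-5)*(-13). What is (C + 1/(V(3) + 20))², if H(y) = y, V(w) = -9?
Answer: 405769/121 ≈ 3353.5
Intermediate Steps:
C = -58 (C = 7 - (-5)*(-13) = 7 - 1*65 = 7 - 65 = -58)
(C + 1/(V(3) + 20))² = (-58 + 1/(-9 + 20))² = (-58 + 1/11)² = (-637/11)² = 405769/121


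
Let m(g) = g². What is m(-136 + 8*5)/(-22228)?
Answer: -2304/5557 ≈ -0.41461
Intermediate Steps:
m(-136 + 8*5)/(-22228) = (-136 + 8*5)²/(-22228) = (-136 + 40)²*(-1/22228) = (-96)²*(-1/22228) = 9216*(-1/22228) = -2304/5557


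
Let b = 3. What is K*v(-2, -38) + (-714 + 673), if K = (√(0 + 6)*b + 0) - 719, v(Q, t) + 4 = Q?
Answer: 4273 - 18*√6 ≈ 4228.9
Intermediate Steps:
v(Q, t) = -4 + Q
K = -719 + 3*√6 (K = (√(0 + 6)*3 + 0) - 719 = (√6*3 + 0) - 719 = (3*√6 + 0) - 719 = 3*√6 - 719 = -719 + 3*√6 ≈ -711.65)
K*v(-2, -38) + (-714 + 673) = (-719 + 3*√6)*(-4 - 2) + (-714 + 673) = (-719 + 3*√6)*(-6) - 41 = (4314 - 18*√6) - 41 = 4273 - 18*√6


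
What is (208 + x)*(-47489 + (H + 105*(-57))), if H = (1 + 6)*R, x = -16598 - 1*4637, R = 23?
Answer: 1121012451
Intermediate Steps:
x = -21235 (x = -16598 - 4637 = -21235)
H = 161 (H = (1 + 6)*23 = 7*23 = 161)
(208 + x)*(-47489 + (H + 105*(-57))) = (208 - 21235)*(-47489 + (161 + 105*(-57))) = -21027*(-47489 + (161 - 5985)) = -21027*(-47489 - 5824) = -21027*(-53313) = 1121012451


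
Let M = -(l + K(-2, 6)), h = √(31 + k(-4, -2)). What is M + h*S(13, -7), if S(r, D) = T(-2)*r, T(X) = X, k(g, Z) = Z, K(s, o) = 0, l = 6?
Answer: -6 - 26*√29 ≈ -146.01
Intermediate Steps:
S(r, D) = -2*r
h = √29 (h = √(31 - 2) = √29 ≈ 5.3852)
M = -6 (M = -(6 + 0) = -1*6 = -6)
M + h*S(13, -7) = -6 + √29*(-2*13) = -6 + √29*(-26) = -6 - 26*√29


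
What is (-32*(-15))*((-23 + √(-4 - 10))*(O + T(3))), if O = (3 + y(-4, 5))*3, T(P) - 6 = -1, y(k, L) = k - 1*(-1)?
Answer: -55200 + 2400*I*√14 ≈ -55200.0 + 8980.0*I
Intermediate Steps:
y(k, L) = 1 + k (y(k, L) = k + 1 = 1 + k)
T(P) = 5 (T(P) = 6 - 1 = 5)
O = 0 (O = (3 + (1 - 4))*3 = (3 - 3)*3 = 0*3 = 0)
(-32*(-15))*((-23 + √(-4 - 10))*(O + T(3))) = (-32*(-15))*((-23 + √(-4 - 10))*(0 + 5)) = 480*((-23 + √(-14))*5) = 480*((-23 + I*√14)*5) = 480*(-115 + 5*I*√14) = -55200 + 2400*I*√14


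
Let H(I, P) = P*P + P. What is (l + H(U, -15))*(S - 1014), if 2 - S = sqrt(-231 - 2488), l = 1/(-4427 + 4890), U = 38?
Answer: -98397772/463 - 97231*I*sqrt(2719)/463 ≈ -2.1252e+5 - 10950.0*I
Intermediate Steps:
l = 1/463 ≈ 0.0021598
H(I, P) = P + P**2 (H(I, P) = P**2 + P = P + P**2)
S = 2 - I*sqrt(2719) (S = 2 - sqrt(-231 - 2488) = 2 - sqrt(-2719) = 2 - I*sqrt(2719) ≈ 2.0 - 52.144*I)
(l + H(U, -15))*(S - 1014) = (1/463 - 15*(1 - 15))*((2 - I*sqrt(2719)) - 1014) = (1/463 - 15*(-14))*(-1012 - I*sqrt(2719)) = (1/463 + 210)*(-1012 - I*sqrt(2719)) = 97231*(-1012 - I*sqrt(2719))/463 = -98397772/463 - 97231*I*sqrt(2719)/463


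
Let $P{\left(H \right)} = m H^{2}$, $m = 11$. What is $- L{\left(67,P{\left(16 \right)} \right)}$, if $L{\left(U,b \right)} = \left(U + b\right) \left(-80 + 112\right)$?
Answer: $-92256$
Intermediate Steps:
$P{\left(H \right)} = 11 H^{2}$
$L{\left(U,b \right)} = 32 U + 32 b$ ($L{\left(U,b \right)} = \left(U + b\right) 32 = 32 U + 32 b$)
$- L{\left(67,P{\left(16 \right)} \right)} = - (32 \cdot 67 + 32 \cdot 11 \cdot 16^{2}) = - (2144 + 32 \cdot 11 \cdot 256) = - (2144 + 32 \cdot 2816) = - (2144 + 90112) = \left(-1\right) 92256 = -92256$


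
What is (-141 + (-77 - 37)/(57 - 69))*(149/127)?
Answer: -39187/254 ≈ -154.28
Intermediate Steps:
(-141 + (-77 - 37)/(57 - 69))*(149/127) = (-141 - 114/(-12))*(149*(1/127)) = (-141 - 114*(-1/12))*(149/127) = (-141 + 19/2)*(149/127) = -263/2*149/127 = -39187/254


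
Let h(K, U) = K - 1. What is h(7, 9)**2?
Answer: 36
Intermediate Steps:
h(K, U) = -1 + K
h(7, 9)**2 = (-1 + 7)**2 = 6**2 = 36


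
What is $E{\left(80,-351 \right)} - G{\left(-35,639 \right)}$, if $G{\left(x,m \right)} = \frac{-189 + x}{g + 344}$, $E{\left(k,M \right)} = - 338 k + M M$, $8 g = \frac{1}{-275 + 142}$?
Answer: $\frac{35196606751}{366015} \approx 96162.0$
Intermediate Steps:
$g = - \frac{1}{1064}$ ($g = \frac{1}{8 \left(-275 + 142\right)} = \frac{1}{8 \left(-133\right)} = \frac{1}{8} \left(- \frac{1}{133}\right) = - \frac{1}{1064} \approx -0.00093985$)
$E{\left(k,M \right)} = M^{2} - 338 k$ ($E{\left(k,M \right)} = - 338 k + M^{2} = M^{2} - 338 k$)
$G{\left(x,m \right)} = - \frac{67032}{122005} + \frac{1064 x}{366015}$ ($G{\left(x,m \right)} = \frac{-189 + x}{- \frac{1}{1064} + 344} = \frac{-189 + x}{\frac{366015}{1064}} = \left(-189 + x\right) \frac{1064}{366015} = - \frac{67032}{122005} + \frac{1064 x}{366015}$)
$E{\left(80,-351 \right)} - G{\left(-35,639 \right)} = \left(\left(-351\right)^{2} - 27040\right) - \left(- \frac{67032}{122005} + \frac{1064}{366015} \left(-35\right)\right) = \left(123201 - 27040\right) - \left(- \frac{67032}{122005} - \frac{7448}{73203}\right) = 96161 - - \frac{238336}{366015} = 96161 + \frac{238336}{366015} = \frac{35196606751}{366015}$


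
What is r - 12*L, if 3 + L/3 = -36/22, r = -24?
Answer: 1572/11 ≈ 142.91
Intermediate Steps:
L = -153/11 (L = -9 + 3*(-36/22) = -9 + 3*(-36*1/22) = -9 + 3*(-18/11) = -9 - 54/11 = -153/11 ≈ -13.909)
r - 12*L = -24 - 12*(-153/11) = -24 + 1836/11 = 1572/11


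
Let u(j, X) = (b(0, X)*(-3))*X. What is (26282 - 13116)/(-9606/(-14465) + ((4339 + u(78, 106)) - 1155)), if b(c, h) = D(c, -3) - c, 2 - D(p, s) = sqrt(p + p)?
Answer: 95223095/18433213 ≈ 5.1658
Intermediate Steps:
D(p, s) = 2 - sqrt(2)*sqrt(p) (D(p, s) = 2 - sqrt(p + p) = 2 - sqrt(2*p) = 2 - sqrt(2)*sqrt(p))
b(c, h) = 2 - c - sqrt(2)*sqrt(c) (b(c, h) = (2 - sqrt(2)*sqrt(c)) - c = 2 - c - sqrt(2)*sqrt(c))
u(j, X) = -6*X (u(j, X) = ((2 - 1*0 - sqrt(2)*sqrt(0))*(-3))*X = ((2 + 0 - 1*sqrt(2)*0)*(-3))*X = ((2 + 0 + 0)*(-3))*X = (2*(-3))*X = -6*X)
(26282 - 13116)/(-9606/(-14465) + ((4339 + u(78, 106)) - 1155)) = (26282 - 13116)/(-9606/(-14465) + ((4339 - 6*106) - 1155)) = 13166/(-9606*(-1/14465) + ((4339 - 636) - 1155)) = 13166/(9606/14465 + (3703 - 1155)) = 13166/(9606/14465 + 2548) = 13166/(36866426/14465) = 13166*(14465/36866426) = 95223095/18433213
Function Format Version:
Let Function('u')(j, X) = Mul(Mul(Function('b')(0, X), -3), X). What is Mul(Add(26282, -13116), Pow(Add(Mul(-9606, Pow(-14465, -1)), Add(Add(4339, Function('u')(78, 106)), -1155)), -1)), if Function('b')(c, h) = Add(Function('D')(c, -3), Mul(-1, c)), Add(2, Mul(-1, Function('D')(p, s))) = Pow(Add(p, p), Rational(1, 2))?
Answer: Rational(95223095, 18433213) ≈ 5.1658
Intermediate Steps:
Function('D')(p, s) = Add(2, Mul(-1, Pow(2, Rational(1, 2)), Pow(p, Rational(1, 2)))) (Function('D')(p, s) = Add(2, Mul(-1, Pow(Add(p, p), Rational(1, 2)))) = Add(2, Mul(-1, Pow(Mul(2, p), Rational(1, 2)))) = Add(2, Mul(-1, Mul(Pow(2, Rational(1, 2)), Pow(p, Rational(1, 2))))) = Add(2, Mul(-1, Pow(2, Rational(1, 2)), Pow(p, Rational(1, 2)))))
Function('b')(c, h) = Add(2, Mul(-1, c), Mul(-1, Pow(2, Rational(1, 2)), Pow(c, Rational(1, 2)))) (Function('b')(c, h) = Add(Add(2, Mul(-1, Pow(2, Rational(1, 2)), Pow(c, Rational(1, 2)))), Mul(-1, c)) = Add(2, Mul(-1, c), Mul(-1, Pow(2, Rational(1, 2)), Pow(c, Rational(1, 2)))))
Function('u')(j, X) = Mul(-6, X) (Function('u')(j, X) = Mul(Mul(Add(2, Mul(-1, 0), Mul(-1, Pow(2, Rational(1, 2)), Pow(0, Rational(1, 2)))), -3), X) = Mul(Mul(Add(2, 0, Mul(-1, Pow(2, Rational(1, 2)), 0)), -3), X) = Mul(Mul(Add(2, 0, 0), -3), X) = Mul(Mul(2, -3), X) = Mul(-6, X))
Mul(Add(26282, -13116), Pow(Add(Mul(-9606, Pow(-14465, -1)), Add(Add(4339, Function('u')(78, 106)), -1155)), -1)) = Mul(Add(26282, -13116), Pow(Add(Mul(-9606, Pow(-14465, -1)), Add(Add(4339, Mul(-6, 106)), -1155)), -1)) = Mul(13166, Pow(Add(Mul(-9606, Rational(-1, 14465)), Add(Add(4339, -636), -1155)), -1)) = Mul(13166, Pow(Add(Rational(9606, 14465), Add(3703, -1155)), -1)) = Mul(13166, Pow(Add(Rational(9606, 14465), 2548), -1)) = Mul(13166, Pow(Rational(36866426, 14465), -1)) = Mul(13166, Rational(14465, 36866426)) = Rational(95223095, 18433213)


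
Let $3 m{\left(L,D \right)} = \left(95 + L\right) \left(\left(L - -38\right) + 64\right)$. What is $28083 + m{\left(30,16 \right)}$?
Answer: $33583$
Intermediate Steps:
$m{\left(L,D \right)} = \frac{\left(95 + L\right) \left(102 + L\right)}{3}$ ($m{\left(L,D \right)} = \frac{\left(95 + L\right) \left(\left(L - -38\right) + 64\right)}{3} = \frac{\left(95 + L\right) \left(\left(L + 38\right) + 64\right)}{3} = \frac{\left(95 + L\right) \left(\left(38 + L\right) + 64\right)}{3} = \frac{\left(95 + L\right) \left(102 + L\right)}{3}$)
$28083 + m{\left(30,16 \right)} = 28083 + \left(3230 + \frac{30^{2}}{3} + \frac{197}{3} \cdot 30\right) = 28083 + \left(3230 + \frac{1}{3} \cdot 900 + 1970\right) = 28083 + \left(3230 + 300 + 1970\right) = 28083 + 5500 = 33583$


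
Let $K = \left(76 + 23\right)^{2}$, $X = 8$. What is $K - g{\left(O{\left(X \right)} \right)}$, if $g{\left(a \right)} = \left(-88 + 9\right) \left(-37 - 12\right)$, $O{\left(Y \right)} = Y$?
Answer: $5930$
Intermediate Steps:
$g{\left(a \right)} = 3871$ ($g{\left(a \right)} = \left(-79\right) \left(-49\right) = 3871$)
$K = 9801$ ($K = 99^{2} = 9801$)
$K - g{\left(O{\left(X \right)} \right)} = 9801 - 3871 = 5930$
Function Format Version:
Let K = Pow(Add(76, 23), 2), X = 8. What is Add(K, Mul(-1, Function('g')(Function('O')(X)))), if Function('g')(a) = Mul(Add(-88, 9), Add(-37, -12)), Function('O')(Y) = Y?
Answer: 5930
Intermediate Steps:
Function('g')(a) = 3871 (Function('g')(a) = Mul(-79, -49) = 3871)
K = 9801 (K = Pow(99, 2) = 9801)
Add(K, Mul(-1, Function('g')(Function('O')(X)))) = Add(9801, Mul(-1, 3871)) = Add(9801, -3871) = 5930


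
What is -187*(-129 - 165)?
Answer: 54978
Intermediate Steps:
-187*(-129 - 165) = -187*(-294) = 54978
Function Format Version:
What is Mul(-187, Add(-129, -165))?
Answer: 54978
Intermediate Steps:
Mul(-187, Add(-129, -165)) = Mul(-187, -294) = 54978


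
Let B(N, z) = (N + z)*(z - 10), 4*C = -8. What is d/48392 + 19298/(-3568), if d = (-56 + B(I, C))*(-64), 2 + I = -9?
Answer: -59794001/10791416 ≈ -5.5409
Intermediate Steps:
C = -2 (C = (¼)*(-8) = -2)
I = -11 (I = -2 - 9 = -11)
B(N, z) = (-10 + z)*(N + z) (B(N, z) = (N + z)*(-10 + z) = (-10 + z)*(N + z))
d = -6400 (d = (-56 + ((-2)² - 10*(-11) - 10*(-2) - 11*(-2)))*(-64) = (-56 + (4 + 110 + 20 + 22))*(-64) = (-56 + 156)*(-64) = 100*(-64) = -6400)
d/48392 + 19298/(-3568) = -6400/48392 + 19298/(-3568) = -6400*1/48392 + 19298*(-1/3568) = -800/6049 - 9649/1784 = -59794001/10791416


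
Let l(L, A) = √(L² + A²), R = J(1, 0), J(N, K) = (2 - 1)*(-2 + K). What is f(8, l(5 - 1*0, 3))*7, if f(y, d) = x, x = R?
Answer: -14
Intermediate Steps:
J(N, K) = -2 + K (J(N, K) = 1*(-2 + K) = -2 + K)
R = -2 (R = -2 + 0 = -2)
l(L, A) = √(A² + L²)
x = -2
f(y, d) = -2
f(8, l(5 - 1*0, 3))*7 = -2*7 = -14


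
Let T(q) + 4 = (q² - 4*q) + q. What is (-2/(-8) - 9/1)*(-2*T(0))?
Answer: -70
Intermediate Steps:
T(q) = -4 + q² - 3*q (T(q) = -4 + ((q² - 4*q) + q) = -4 + (q² - 3*q) = -4 + q² - 3*q)
(-2/(-8) - 9/1)*(-2*T(0)) = (-2/(-8) - 9/1)*(-2*(-4 + 0² - 3*0)) = (-2*(-⅛) - 9*1)*(-2*(-4 + 0 + 0)) = (¼ - 9)*(-2*(-4)) = -35/4*8 = -70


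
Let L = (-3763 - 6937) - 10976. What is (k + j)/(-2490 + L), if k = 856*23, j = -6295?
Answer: -13393/24166 ≈ -0.55421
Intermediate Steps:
L = -21676 (L = -10700 - 10976 = -21676)
k = 19688
(k + j)/(-2490 + L) = (19688 - 6295)/(-2490 - 21676) = 13393/(-24166) = 13393*(-1/24166) = -13393/24166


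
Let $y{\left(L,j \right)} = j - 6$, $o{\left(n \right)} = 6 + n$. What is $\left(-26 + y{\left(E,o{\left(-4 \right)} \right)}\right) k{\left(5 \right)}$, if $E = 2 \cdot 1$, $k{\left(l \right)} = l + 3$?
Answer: $-240$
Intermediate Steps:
$k{\left(l \right)} = 3 + l$
$E = 2$
$y{\left(L,j \right)} = -6 + j$ ($y{\left(L,j \right)} = j - 6 = -6 + j$)
$\left(-26 + y{\left(E,o{\left(-4 \right)} \right)}\right) k{\left(5 \right)} = \left(-26 + \left(-6 + \left(6 - 4\right)\right)\right) \left(3 + 5\right) = \left(-26 + \left(-6 + 2\right)\right) 8 = \left(-26 - 4\right) 8 = \left(-30\right) 8 = -240$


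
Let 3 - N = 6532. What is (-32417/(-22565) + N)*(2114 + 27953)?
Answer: -4428702769356/22565 ≈ -1.9626e+8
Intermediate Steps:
N = -6529 (N = 3 - 1*6532 = 3 - 6532 = -6529)
(-32417/(-22565) + N)*(2114 + 27953) = (-32417/(-22565) - 6529)*(2114 + 27953) = (-32417*(-1/22565) - 6529)*30067 = (32417/22565 - 6529)*30067 = -147294468/22565*30067 = -4428702769356/22565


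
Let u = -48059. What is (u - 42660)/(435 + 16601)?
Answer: -90719/17036 ≈ -5.3251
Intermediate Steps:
(u - 42660)/(435 + 16601) = (-48059 - 42660)/(435 + 16601) = -90719/17036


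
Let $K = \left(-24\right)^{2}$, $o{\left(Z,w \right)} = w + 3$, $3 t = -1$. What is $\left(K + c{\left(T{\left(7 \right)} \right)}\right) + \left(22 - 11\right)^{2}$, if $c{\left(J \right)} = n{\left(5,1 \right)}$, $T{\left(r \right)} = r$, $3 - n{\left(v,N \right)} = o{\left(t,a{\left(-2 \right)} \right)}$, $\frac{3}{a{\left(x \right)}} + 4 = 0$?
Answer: $\frac{2791}{4} \approx 697.75$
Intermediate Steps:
$t = - \frac{1}{3}$ ($t = \frac{1}{3} \left(-1\right) = - \frac{1}{3} \approx -0.33333$)
$a{\left(x \right)} = - \frac{3}{4}$ ($a{\left(x \right)} = \frac{3}{-4 + 0} = \frac{3}{-4} = 3 \left(- \frac{1}{4}\right) = - \frac{3}{4}$)
$o{\left(Z,w \right)} = 3 + w$
$n{\left(v,N \right)} = \frac{3}{4}$ ($n{\left(v,N \right)} = 3 - \left(3 - \frac{3}{4}\right) = 3 - \frac{9}{4} = \frac{3}{4}$)
$K = 576$
$c{\left(J \right)} = \frac{3}{4}$
$\left(K + c{\left(T{\left(7 \right)} \right)}\right) + \left(22 - 11\right)^{2} = \left(576 + \frac{3}{4}\right) + \left(22 - 11\right)^{2} = \frac{2307}{4} + 11^{2} = \frac{2307}{4} + 121 = \frac{2791}{4}$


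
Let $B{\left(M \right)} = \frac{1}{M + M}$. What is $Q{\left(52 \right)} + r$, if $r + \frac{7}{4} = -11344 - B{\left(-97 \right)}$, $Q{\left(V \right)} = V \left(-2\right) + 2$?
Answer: $- \frac{4441725}{388} \approx -11448.0$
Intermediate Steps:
$B{\left(M \right)} = \frac{1}{2 M}$
$Q{\left(V \right)} = 2 - 2 V$ ($Q{\left(V \right)} = - 2 V + 2 = 2 - 2 V$)
$r = - \frac{4402149}{388}$ ($r = - \frac{7}{4} - \left(11344 + \frac{1}{2 \left(-97\right)}\right) = - \frac{7}{4} - \left(11344 + \frac{1}{2} \left(- \frac{1}{97}\right)\right) = - \frac{7}{4} - \frac{2200735}{194} = - \frac{4402149}{388} \approx -11346.0$)
$Q{\left(52 \right)} + r = \left(2 - 104\right) - \frac{4402149}{388} = -102 - \frac{4402149}{388} = - \frac{4441725}{388}$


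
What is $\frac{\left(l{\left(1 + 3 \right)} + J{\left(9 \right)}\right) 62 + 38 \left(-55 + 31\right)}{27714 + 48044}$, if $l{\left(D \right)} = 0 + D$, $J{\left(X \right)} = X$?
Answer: $- \frac{53}{37879} \approx -0.0013992$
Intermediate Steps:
$l{\left(D \right)} = D$
$\frac{\left(l{\left(1 + 3 \right)} + J{\left(9 \right)}\right) 62 + 38 \left(-55 + 31\right)}{27714 + 48044} = \frac{\left(\left(1 + 3\right) + 9\right) 62 + 38 \left(-55 + 31\right)}{27714 + 48044} = \frac{\left(4 + 9\right) 62 + 38 \left(-24\right)}{75758} = \left(13 \cdot 62 - 912\right) \frac{1}{75758} = \left(806 - 912\right) \frac{1}{75758} = \left(-106\right) \frac{1}{75758} = - \frac{53}{37879}$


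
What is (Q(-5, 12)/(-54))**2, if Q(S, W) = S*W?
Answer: 100/81 ≈ 1.2346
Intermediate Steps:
(Q(-5, 12)/(-54))**2 = (-5*12/(-54))**2 = (-60*(-1/54))**2 = (10/9)**2 = 100/81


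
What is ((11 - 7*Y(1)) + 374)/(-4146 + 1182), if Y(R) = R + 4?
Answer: -175/1482 ≈ -0.11808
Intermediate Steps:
Y(R) = 4 + R
((11 - 7*Y(1)) + 374)/(-4146 + 1182) = ((11 - 7*(4 + 1)) + 374)/(-4146 + 1182) = ((11 - 7*5) + 374)/(-2964) = ((11 - 35) + 374)*(-1/2964) = (-24 + 374)*(-1/2964) = 350*(-1/2964) = -175/1482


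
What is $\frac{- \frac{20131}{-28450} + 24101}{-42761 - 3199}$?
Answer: $- \frac{228564527}{435854000} \approx -0.52441$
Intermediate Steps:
$\frac{- \frac{20131}{-28450} + 24101}{-42761 - 3199} = \frac{\left(-20131\right) \left(- \frac{1}{28450}\right) + 24101}{-45960} = \left(\frac{20131}{28450} + 24101\right) \left(- \frac{1}{45960}\right) = \frac{685693581}{28450} \left(- \frac{1}{45960}\right) = - \frac{228564527}{435854000}$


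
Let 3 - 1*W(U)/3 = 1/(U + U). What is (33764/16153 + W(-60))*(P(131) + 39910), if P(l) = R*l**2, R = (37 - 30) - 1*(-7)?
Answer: 503019963513/161530 ≈ 3.1141e+6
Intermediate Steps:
R = 14 (R = 7 + 7 = 14)
P(l) = 14*l**2
W(U) = 9 - 3/(2*U) (W(U) = 9 - 3/(U + U) = 9 - 3*1/(2*U) = 9 - 3/(2*U))
(33764/16153 + W(-60))*(P(131) + 39910) = (33764/16153 + (9 - 3/2/(-60)))*(14*131**2 + 39910) = (33764*(1/16153) + (9 - 3/2*(-1/60)))*(14*17161 + 39910) = (33764/16153 + (9 + 1/40))*(240254 + 39910) = (33764/16153 + 361/40)*280164 = (7181793/646120)*280164 = 503019963513/161530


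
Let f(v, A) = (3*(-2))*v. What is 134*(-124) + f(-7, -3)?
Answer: -16574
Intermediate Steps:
f(v, A) = -6*v
134*(-124) + f(-7, -3) = 134*(-124) - 6*(-7) = -16616 + 42 = -16574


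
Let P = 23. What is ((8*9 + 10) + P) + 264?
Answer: 369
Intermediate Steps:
((8*9 + 10) + P) + 264 = ((8*9 + 10) + 23) + 264 = ((72 + 10) + 23) + 264 = (82 + 23) + 264 = 105 + 264 = 369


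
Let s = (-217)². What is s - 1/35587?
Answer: 1675756242/35587 ≈ 47089.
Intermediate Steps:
s = 47089
s - 1/35587 = 47089 - 1/35587 = 1675756242/35587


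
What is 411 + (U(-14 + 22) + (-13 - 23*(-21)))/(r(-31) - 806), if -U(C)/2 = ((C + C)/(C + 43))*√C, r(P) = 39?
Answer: 314767/767 + 64*√2/39117 ≈ 410.39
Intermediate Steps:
U(C) = -4*C^(3/2)/(43 + C) (U(C) = -2*(C + C)/(C + 43)*√C = -2*(2*C)/(43 + C)*√C = -2*2*C/(43 + C)*√C = -4*C^(3/2)/(43 + C))
411 + (U(-14 + 22) + (-13 - 23*(-21)))/(r(-31) - 806) = 411 + (-4*(-14 + 22)^(3/2)/(43 + (-14 + 22)) + (-13 - 23*(-21)))/(39 - 806) = 411 + (-4*8^(3/2)/(43 + 8) + (-13 + 483))/(-767) = 411 + (-4*16*√2/51 + 470)*(-1/767) = 411 + (-4*16*√2*1/51 + 470)*(-1/767) = 411 + (-64*√2/51 + 470)*(-1/767) = 411 + (470 - 64*√2/51)*(-1/767) = 411 + (-470/767 + 64*√2/39117) = 314767/767 + 64*√2/39117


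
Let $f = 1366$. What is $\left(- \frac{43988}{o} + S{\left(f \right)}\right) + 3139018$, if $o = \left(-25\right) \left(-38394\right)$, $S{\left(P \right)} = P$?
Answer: $\frac{1507148769206}{479925} \approx 3.1404 \cdot 10^{6}$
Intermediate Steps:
$o = 959850$
$\left(- \frac{43988}{o} + S{\left(f \right)}\right) + 3139018 = \left(- \frac{43988}{959850} + 1366\right) + 3139018 = \left(\left(-43988\right) \frac{1}{959850} + 1366\right) + 3139018 = \left(- \frac{21994}{479925} + 1366\right) + 3139018 = \frac{655555556}{479925} + 3139018 = \frac{1507148769206}{479925}$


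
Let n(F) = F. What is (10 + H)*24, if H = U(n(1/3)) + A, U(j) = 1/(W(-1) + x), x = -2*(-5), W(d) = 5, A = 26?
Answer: 4328/5 ≈ 865.60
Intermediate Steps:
x = 10
U(j) = 1/15 (U(j) = 1/(5 + 10) = 1/15)
H = 391/15 (H = 1/15 + 26 = 391/15 ≈ 26.067)
(10 + H)*24 = (10 + 391/15)*24 = (541/15)*24 = 4328/5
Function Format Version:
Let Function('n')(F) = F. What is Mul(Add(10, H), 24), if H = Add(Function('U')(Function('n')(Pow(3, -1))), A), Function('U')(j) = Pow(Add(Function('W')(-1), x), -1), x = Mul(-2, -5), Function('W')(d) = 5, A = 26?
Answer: Rational(4328, 5) ≈ 865.60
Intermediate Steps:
x = 10
Function('U')(j) = Rational(1, 15) (Function('U')(j) = Pow(Add(5, 10), -1) = Pow(15, -1) = Rational(1, 15))
H = Rational(391, 15) (H = Add(Rational(1, 15), 26) = Rational(391, 15) ≈ 26.067)
Mul(Add(10, H), 24) = Mul(Add(10, Rational(391, 15)), 24) = Mul(Rational(541, 15), 24) = Rational(4328, 5)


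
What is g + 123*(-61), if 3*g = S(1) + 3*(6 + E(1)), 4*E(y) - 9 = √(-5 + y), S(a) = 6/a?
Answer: -29971/4 + I/2 ≈ -7492.8 + 0.5*I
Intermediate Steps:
E(y) = 9/4 + √(-5 + y)/4
g = 41/4 + I/2 (g = (6/1 + 3*(6 + (9/4 + √(-5 + 1)/4)))/3 = (6*1 + 3*(6 + (9/4 + √(-4)/4)))/3 = (6 + 3*(6 + (9/4 + (2*I)/4)))/3 = (6 + 3*(6 + (9/4 + I/2)))/3 = (6 + 3*(33/4 + I/2))/3 = (6 + (99/4 + 3*I/2))/3 = (123/4 + 3*I/2)/3 = 41/4 + I/2 ≈ 10.25 + 0.5*I)
g + 123*(-61) = (41/4 + I/2) + 123*(-61) = (41/4 + I/2) - 7503 = -29971/4 + I/2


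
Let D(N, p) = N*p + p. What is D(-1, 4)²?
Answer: 0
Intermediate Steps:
D(N, p) = p + N*p
D(-1, 4)² = (4*(1 - 1))² = (4*0)² = 0² = 0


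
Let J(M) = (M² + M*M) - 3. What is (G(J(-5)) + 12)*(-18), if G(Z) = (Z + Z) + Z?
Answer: -2754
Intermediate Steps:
J(M) = -3 + 2*M² (J(M) = (M² + M²) - 3 = 2*M² - 3 = -3 + 2*M²)
G(Z) = 3*Z (G(Z) = 2*Z + Z = 3*Z)
(G(J(-5)) + 12)*(-18) = (3*(-3 + 2*(-5)²) + 12)*(-18) = (3*(-3 + 2*25) + 12)*(-18) = (3*(-3 + 50) + 12)*(-18) = (3*47 + 12)*(-18) = (141 + 12)*(-18) = 153*(-18) = -2754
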